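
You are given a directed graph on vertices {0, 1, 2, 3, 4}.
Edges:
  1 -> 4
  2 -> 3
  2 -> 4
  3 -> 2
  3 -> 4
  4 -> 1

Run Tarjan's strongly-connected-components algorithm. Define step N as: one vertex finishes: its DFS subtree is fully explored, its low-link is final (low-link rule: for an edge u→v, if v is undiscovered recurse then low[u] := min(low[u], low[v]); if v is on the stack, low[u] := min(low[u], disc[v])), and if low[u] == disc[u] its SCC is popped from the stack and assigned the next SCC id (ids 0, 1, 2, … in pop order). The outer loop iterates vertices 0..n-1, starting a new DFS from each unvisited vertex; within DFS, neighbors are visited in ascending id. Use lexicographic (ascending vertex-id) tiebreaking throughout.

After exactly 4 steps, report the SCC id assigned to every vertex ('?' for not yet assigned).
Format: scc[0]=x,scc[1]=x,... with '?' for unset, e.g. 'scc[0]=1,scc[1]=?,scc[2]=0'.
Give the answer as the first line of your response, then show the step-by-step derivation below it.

scc[0]=0,scc[1]=1,scc[2]=?,scc[3]=?,scc[4]=1

step 1: low=(low[0]=0,low[1]=?,low[2]=?,low[3]=?,low[4]=?); scc=(scc[0]=0,scc[1]=?,scc[2]=?,scc[3]=?,scc[4]=?)
step 2: low=(low[0]=0,low[1]=1,low[2]=?,low[3]=?,low[4]=1); scc=(scc[0]=0,scc[1]=?,scc[2]=?,scc[3]=?,scc[4]=?)
step 3: low=(low[0]=0,low[1]=1,low[2]=?,low[3]=?,low[4]=1); scc=(scc[0]=0,scc[1]=1,scc[2]=?,scc[3]=?,scc[4]=1)
step 4: low=(low[0]=0,low[1]=1,low[2]=3,low[3]=3,low[4]=1); scc=(scc[0]=0,scc[1]=1,scc[2]=?,scc[3]=?,scc[4]=1)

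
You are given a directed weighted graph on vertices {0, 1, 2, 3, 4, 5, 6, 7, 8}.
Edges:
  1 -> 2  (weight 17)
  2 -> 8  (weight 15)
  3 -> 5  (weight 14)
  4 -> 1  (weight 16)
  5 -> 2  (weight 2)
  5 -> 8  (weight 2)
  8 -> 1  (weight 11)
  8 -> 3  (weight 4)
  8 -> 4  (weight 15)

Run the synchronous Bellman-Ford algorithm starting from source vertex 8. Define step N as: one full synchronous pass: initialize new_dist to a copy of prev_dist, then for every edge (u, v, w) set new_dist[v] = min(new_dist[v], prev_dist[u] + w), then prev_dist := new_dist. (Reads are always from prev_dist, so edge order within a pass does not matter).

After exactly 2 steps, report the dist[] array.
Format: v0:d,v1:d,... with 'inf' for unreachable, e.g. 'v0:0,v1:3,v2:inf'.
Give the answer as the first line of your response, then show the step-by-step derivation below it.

v0:inf,v1:11,v2:28,v3:4,v4:15,v5:18,v6:inf,v7:inf,v8:0

step 1: dist = v0:inf,v1:11,v2:inf,v3:4,v4:15,v5:inf,v6:inf,v7:inf,v8:0
step 2: dist = v0:inf,v1:11,v2:28,v3:4,v4:15,v5:18,v6:inf,v7:inf,v8:0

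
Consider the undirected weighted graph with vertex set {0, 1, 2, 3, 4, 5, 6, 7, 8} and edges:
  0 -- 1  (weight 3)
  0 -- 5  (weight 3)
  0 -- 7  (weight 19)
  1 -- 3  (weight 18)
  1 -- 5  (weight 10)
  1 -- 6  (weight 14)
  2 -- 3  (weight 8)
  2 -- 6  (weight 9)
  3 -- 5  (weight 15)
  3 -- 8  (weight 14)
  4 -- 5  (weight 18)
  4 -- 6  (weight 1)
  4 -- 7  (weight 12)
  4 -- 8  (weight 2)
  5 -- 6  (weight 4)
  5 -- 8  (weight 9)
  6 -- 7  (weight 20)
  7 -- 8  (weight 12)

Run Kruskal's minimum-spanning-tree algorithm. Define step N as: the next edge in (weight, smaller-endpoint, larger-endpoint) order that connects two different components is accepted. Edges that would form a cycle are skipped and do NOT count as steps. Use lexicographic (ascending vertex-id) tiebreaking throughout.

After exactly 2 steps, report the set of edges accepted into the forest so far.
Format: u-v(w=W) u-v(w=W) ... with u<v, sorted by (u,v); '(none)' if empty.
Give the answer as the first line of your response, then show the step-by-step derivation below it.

4-6(w=1) 4-8(w=2)

step 1: add edge 4-6 (w=1); MST = {4-6(w=1)}
step 2: add edge 4-8 (w=2); MST = {4-6(w=1) 4-8(w=2)}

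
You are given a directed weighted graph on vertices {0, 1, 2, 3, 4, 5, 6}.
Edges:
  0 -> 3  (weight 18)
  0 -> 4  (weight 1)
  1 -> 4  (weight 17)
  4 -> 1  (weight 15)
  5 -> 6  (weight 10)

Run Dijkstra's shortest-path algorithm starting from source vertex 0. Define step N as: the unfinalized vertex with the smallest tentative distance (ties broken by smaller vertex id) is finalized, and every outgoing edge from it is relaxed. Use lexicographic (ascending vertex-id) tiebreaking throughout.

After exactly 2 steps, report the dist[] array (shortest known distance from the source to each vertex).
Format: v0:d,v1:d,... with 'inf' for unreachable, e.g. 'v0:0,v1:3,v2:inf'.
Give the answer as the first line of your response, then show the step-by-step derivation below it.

v0:0,v1:16,v2:inf,v3:18,v4:1,v5:inf,v6:inf

step 1: dist = v0:0,v1:inf,v2:inf,v3:18,v4:1,v5:inf,v6:inf
step 2: dist = v0:0,v1:16,v2:inf,v3:18,v4:1,v5:inf,v6:inf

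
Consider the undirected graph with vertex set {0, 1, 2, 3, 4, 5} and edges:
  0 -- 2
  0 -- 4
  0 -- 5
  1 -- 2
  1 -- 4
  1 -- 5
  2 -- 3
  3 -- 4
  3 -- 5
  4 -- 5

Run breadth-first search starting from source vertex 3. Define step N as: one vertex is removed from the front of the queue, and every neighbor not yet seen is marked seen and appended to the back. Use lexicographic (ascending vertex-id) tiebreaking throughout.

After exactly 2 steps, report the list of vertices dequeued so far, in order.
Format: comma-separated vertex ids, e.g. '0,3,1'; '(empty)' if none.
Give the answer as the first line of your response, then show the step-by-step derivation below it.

3,2

step 1: dequeue 3; queue=[2,4,5]; order=3
step 2: dequeue 2; queue=[4,5,0,1]; order=3,2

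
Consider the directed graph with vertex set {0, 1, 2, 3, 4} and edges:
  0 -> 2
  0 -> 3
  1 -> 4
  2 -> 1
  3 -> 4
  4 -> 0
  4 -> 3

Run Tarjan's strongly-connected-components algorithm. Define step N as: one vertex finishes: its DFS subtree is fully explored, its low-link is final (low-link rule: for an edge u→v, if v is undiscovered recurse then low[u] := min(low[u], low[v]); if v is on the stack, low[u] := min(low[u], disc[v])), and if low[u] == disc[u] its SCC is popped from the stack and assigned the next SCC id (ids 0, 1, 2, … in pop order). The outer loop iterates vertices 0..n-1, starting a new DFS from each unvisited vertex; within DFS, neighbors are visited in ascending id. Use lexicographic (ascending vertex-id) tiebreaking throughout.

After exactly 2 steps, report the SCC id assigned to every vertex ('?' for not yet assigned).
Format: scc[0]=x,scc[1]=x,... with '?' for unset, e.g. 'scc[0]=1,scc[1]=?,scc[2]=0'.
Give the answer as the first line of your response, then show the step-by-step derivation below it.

scc[0]=?,scc[1]=?,scc[2]=?,scc[3]=?,scc[4]=?

step 1: low=(low[0]=0,low[1]=2,low[2]=1,low[3]=3,low[4]=0); scc=(scc[0]=?,scc[1]=?,scc[2]=?,scc[3]=?,scc[4]=?)
step 2: low=(low[0]=0,low[1]=2,low[2]=1,low[3]=3,low[4]=0); scc=(scc[0]=?,scc[1]=?,scc[2]=?,scc[3]=?,scc[4]=?)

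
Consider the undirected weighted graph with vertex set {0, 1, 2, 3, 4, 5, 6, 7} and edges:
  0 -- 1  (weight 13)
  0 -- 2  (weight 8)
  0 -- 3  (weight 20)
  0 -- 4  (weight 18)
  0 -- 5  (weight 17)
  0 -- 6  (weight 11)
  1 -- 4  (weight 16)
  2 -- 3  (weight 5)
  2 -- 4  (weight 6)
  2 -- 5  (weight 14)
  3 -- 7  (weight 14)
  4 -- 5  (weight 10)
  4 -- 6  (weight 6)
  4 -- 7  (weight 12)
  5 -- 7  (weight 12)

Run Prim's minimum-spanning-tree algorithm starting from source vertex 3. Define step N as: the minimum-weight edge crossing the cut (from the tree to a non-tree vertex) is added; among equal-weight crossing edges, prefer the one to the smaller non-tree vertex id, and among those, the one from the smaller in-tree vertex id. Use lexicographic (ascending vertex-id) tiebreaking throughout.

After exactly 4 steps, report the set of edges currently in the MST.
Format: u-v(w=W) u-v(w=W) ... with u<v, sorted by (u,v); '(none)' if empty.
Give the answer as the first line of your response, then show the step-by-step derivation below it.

0-2(w=8) 2-3(w=5) 2-4(w=6) 4-6(w=6)

step 1: add edge 2-3 (w=5); MST = {2-3(w=5)}
step 2: add edge 2-4 (w=6); MST = {2-3(w=5) 2-4(w=6)}
step 3: add edge 4-6 (w=6); MST = {2-3(w=5) 2-4(w=6) 4-6(w=6)}
step 4: add edge 0-2 (w=8); MST = {0-2(w=8) 2-3(w=5) 2-4(w=6) 4-6(w=6)}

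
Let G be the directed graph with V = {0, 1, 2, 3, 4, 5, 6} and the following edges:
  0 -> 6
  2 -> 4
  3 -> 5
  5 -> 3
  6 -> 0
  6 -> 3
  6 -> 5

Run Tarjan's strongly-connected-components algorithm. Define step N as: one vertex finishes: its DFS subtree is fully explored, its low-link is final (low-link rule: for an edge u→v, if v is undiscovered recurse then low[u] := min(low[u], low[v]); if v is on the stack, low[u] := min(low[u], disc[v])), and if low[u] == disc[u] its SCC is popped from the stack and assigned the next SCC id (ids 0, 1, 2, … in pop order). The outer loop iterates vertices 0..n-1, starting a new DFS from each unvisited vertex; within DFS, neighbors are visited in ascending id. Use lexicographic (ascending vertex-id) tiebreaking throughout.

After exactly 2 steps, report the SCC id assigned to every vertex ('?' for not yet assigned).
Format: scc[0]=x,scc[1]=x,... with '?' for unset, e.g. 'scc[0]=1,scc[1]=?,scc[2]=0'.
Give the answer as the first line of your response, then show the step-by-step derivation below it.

scc[0]=?,scc[1]=?,scc[2]=?,scc[3]=0,scc[4]=?,scc[5]=0,scc[6]=?

step 1: low=(low[0]=0,low[1]=?,low[2]=?,low[3]=2,low[4]=?,low[5]=2,low[6]=0); scc=(scc[0]=?,scc[1]=?,scc[2]=?,scc[3]=?,scc[4]=?,scc[5]=?,scc[6]=?)
step 2: low=(low[0]=0,low[1]=?,low[2]=?,low[3]=2,low[4]=?,low[5]=2,low[6]=0); scc=(scc[0]=?,scc[1]=?,scc[2]=?,scc[3]=0,scc[4]=?,scc[5]=0,scc[6]=?)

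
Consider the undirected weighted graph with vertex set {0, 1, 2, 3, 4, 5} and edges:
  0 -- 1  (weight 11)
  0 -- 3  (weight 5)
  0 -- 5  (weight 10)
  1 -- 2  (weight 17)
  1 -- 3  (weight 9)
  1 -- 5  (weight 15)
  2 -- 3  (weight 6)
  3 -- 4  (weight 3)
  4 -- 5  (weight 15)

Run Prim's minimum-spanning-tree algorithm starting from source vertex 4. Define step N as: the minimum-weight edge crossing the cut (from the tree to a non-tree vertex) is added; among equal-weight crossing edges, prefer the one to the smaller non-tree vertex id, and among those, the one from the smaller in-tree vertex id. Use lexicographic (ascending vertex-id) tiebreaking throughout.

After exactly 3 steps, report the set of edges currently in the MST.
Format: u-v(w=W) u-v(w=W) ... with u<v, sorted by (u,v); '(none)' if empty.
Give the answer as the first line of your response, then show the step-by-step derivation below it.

0-3(w=5) 2-3(w=6) 3-4(w=3)

step 1: add edge 3-4 (w=3); MST = {3-4(w=3)}
step 2: add edge 0-3 (w=5); MST = {0-3(w=5) 3-4(w=3)}
step 3: add edge 2-3 (w=6); MST = {0-3(w=5) 2-3(w=6) 3-4(w=3)}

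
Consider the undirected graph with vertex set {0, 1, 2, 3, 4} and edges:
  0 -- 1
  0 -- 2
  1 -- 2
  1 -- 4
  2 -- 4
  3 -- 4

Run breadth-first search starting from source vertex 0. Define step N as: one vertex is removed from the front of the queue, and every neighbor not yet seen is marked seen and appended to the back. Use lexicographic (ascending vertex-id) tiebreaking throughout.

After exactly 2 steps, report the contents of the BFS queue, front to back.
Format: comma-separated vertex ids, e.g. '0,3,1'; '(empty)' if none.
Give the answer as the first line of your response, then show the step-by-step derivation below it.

2,4

step 1: dequeue 0; queue=[1,2]; order=0
step 2: dequeue 1; queue=[2,4]; order=0,1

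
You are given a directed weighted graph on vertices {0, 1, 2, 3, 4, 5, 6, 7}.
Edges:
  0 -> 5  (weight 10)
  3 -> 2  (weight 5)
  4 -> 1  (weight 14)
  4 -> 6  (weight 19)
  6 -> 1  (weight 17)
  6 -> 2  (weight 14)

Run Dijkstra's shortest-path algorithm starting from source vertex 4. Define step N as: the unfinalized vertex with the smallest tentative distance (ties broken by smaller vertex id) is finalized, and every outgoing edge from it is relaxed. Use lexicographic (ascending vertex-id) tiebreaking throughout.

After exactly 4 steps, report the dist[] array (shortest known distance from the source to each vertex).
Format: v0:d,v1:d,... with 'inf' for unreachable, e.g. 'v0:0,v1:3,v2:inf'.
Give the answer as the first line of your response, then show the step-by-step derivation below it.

v0:inf,v1:14,v2:33,v3:inf,v4:0,v5:inf,v6:19,v7:inf

step 1: dist = v0:inf,v1:14,v2:inf,v3:inf,v4:0,v5:inf,v6:19,v7:inf
step 2: dist = v0:inf,v1:14,v2:inf,v3:inf,v4:0,v5:inf,v6:19,v7:inf
step 3: dist = v0:inf,v1:14,v2:33,v3:inf,v4:0,v5:inf,v6:19,v7:inf
step 4: dist = v0:inf,v1:14,v2:33,v3:inf,v4:0,v5:inf,v6:19,v7:inf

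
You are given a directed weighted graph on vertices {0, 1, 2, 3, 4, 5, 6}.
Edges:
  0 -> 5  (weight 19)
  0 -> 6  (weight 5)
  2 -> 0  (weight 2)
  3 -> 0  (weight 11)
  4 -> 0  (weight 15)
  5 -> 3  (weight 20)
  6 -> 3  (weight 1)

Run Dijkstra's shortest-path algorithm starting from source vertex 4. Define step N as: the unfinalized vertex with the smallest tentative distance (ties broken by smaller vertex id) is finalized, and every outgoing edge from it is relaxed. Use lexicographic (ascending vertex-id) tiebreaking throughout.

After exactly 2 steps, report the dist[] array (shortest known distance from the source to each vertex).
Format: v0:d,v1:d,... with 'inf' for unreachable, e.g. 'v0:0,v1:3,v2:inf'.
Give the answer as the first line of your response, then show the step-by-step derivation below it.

v0:15,v1:inf,v2:inf,v3:inf,v4:0,v5:34,v6:20

step 1: dist = v0:15,v1:inf,v2:inf,v3:inf,v4:0,v5:inf,v6:inf
step 2: dist = v0:15,v1:inf,v2:inf,v3:inf,v4:0,v5:34,v6:20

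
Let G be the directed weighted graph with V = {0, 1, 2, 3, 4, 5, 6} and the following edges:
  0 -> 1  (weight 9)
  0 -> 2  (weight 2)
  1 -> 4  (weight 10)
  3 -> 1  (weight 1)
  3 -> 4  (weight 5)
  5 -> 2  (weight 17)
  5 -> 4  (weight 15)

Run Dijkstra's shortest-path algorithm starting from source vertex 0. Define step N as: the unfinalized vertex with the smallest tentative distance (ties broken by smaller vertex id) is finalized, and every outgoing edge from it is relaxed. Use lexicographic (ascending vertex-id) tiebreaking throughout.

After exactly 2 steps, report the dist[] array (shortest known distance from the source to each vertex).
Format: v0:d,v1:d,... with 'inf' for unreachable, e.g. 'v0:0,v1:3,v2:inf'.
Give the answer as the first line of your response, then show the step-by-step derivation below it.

v0:0,v1:9,v2:2,v3:inf,v4:inf,v5:inf,v6:inf

step 1: dist = v0:0,v1:9,v2:2,v3:inf,v4:inf,v5:inf,v6:inf
step 2: dist = v0:0,v1:9,v2:2,v3:inf,v4:inf,v5:inf,v6:inf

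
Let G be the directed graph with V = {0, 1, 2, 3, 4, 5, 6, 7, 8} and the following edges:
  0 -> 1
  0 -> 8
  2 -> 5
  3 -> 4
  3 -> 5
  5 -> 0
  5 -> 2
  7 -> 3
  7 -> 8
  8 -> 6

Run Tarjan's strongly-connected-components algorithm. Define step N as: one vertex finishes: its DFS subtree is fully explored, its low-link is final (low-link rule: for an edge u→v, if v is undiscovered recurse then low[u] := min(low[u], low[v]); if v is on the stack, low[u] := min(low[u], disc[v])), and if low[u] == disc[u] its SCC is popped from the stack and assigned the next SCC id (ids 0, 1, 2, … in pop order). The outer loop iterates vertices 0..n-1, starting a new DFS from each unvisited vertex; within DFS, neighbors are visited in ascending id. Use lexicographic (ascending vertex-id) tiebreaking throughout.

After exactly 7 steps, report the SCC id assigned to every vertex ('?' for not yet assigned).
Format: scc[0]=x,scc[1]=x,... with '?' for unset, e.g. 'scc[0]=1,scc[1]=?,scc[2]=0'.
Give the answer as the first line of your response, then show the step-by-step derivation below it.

scc[0]=3,scc[1]=0,scc[2]=4,scc[3]=?,scc[4]=5,scc[5]=4,scc[6]=1,scc[7]=?,scc[8]=2

step 1: low=(low[0]=0,low[1]=1,low[2]=?,low[3]=?,low[4]=?,low[5]=?,low[6]=?,low[7]=?,low[8]=?); scc=(scc[0]=?,scc[1]=0,scc[2]=?,scc[3]=?,scc[4]=?,scc[5]=?,scc[6]=?,scc[7]=?,scc[8]=?)
step 2: low=(low[0]=0,low[1]=1,low[2]=?,low[3]=?,low[4]=?,low[5]=?,low[6]=3,low[7]=?,low[8]=2); scc=(scc[0]=?,scc[1]=0,scc[2]=?,scc[3]=?,scc[4]=?,scc[5]=?,scc[6]=1,scc[7]=?,scc[8]=?)
step 3: low=(low[0]=0,low[1]=1,low[2]=?,low[3]=?,low[4]=?,low[5]=?,low[6]=3,low[7]=?,low[8]=2); scc=(scc[0]=?,scc[1]=0,scc[2]=?,scc[3]=?,scc[4]=?,scc[5]=?,scc[6]=1,scc[7]=?,scc[8]=2)
step 4: low=(low[0]=0,low[1]=1,low[2]=?,low[3]=?,low[4]=?,low[5]=?,low[6]=3,low[7]=?,low[8]=2); scc=(scc[0]=3,scc[1]=0,scc[2]=?,scc[3]=?,scc[4]=?,scc[5]=?,scc[6]=1,scc[7]=?,scc[8]=2)
step 5: low=(low[0]=0,low[1]=1,low[2]=4,low[3]=?,low[4]=?,low[5]=4,low[6]=3,low[7]=?,low[8]=2); scc=(scc[0]=3,scc[1]=0,scc[2]=?,scc[3]=?,scc[4]=?,scc[5]=?,scc[6]=1,scc[7]=?,scc[8]=2)
step 6: low=(low[0]=0,low[1]=1,low[2]=4,low[3]=?,low[4]=?,low[5]=4,low[6]=3,low[7]=?,low[8]=2); scc=(scc[0]=3,scc[1]=0,scc[2]=4,scc[3]=?,scc[4]=?,scc[5]=4,scc[6]=1,scc[7]=?,scc[8]=2)
step 7: low=(low[0]=0,low[1]=1,low[2]=4,low[3]=6,low[4]=7,low[5]=4,low[6]=3,low[7]=?,low[8]=2); scc=(scc[0]=3,scc[1]=0,scc[2]=4,scc[3]=?,scc[4]=5,scc[5]=4,scc[6]=1,scc[7]=?,scc[8]=2)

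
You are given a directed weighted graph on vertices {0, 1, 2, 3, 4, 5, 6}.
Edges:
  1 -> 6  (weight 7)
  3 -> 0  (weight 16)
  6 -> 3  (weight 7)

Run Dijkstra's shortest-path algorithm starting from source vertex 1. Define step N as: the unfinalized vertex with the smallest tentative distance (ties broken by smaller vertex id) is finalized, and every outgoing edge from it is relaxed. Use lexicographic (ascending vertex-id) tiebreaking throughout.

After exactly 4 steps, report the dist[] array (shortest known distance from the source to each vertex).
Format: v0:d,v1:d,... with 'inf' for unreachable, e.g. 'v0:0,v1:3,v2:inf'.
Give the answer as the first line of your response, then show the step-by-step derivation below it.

v0:30,v1:0,v2:inf,v3:14,v4:inf,v5:inf,v6:7

step 1: dist = v0:inf,v1:0,v2:inf,v3:inf,v4:inf,v5:inf,v6:7
step 2: dist = v0:inf,v1:0,v2:inf,v3:14,v4:inf,v5:inf,v6:7
step 3: dist = v0:30,v1:0,v2:inf,v3:14,v4:inf,v5:inf,v6:7
step 4: dist = v0:30,v1:0,v2:inf,v3:14,v4:inf,v5:inf,v6:7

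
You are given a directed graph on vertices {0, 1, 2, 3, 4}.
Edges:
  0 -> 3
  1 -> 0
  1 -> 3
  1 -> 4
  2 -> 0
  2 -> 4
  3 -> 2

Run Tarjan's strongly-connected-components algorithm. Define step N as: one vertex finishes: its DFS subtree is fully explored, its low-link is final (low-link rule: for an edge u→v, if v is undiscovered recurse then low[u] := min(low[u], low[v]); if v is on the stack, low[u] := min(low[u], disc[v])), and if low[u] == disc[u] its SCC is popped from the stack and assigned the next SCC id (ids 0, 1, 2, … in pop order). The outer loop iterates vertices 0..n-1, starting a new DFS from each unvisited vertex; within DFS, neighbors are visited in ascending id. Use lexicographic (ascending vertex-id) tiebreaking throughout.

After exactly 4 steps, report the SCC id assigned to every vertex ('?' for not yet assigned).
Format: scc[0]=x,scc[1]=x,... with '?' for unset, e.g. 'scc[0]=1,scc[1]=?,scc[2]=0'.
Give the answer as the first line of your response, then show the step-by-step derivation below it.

scc[0]=1,scc[1]=?,scc[2]=1,scc[3]=1,scc[4]=0

step 1: low=(low[0]=0,low[1]=?,low[2]=0,low[3]=1,low[4]=3); scc=(scc[0]=?,scc[1]=?,scc[2]=?,scc[3]=?,scc[4]=0)
step 2: low=(low[0]=0,low[1]=?,low[2]=0,low[3]=1,low[4]=3); scc=(scc[0]=?,scc[1]=?,scc[2]=?,scc[3]=?,scc[4]=0)
step 3: low=(low[0]=0,low[1]=?,low[2]=0,low[3]=0,low[4]=3); scc=(scc[0]=?,scc[1]=?,scc[2]=?,scc[3]=?,scc[4]=0)
step 4: low=(low[0]=0,low[1]=?,low[2]=0,low[3]=0,low[4]=3); scc=(scc[0]=1,scc[1]=?,scc[2]=1,scc[3]=1,scc[4]=0)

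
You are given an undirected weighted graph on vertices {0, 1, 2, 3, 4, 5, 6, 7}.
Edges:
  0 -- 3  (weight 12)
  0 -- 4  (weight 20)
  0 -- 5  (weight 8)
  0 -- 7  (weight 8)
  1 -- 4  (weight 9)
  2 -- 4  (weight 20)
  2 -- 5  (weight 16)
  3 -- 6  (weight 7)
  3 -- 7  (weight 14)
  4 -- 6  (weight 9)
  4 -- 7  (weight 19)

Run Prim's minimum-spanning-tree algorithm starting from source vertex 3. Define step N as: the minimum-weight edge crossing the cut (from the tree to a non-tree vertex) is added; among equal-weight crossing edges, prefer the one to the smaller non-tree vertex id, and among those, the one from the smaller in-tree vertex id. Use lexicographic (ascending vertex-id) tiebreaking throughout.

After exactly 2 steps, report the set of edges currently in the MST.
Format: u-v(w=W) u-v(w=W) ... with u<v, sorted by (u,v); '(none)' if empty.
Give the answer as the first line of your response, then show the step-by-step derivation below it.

3-6(w=7) 4-6(w=9)

step 1: add edge 3-6 (w=7); MST = {3-6(w=7)}
step 2: add edge 4-6 (w=9); MST = {3-6(w=7) 4-6(w=9)}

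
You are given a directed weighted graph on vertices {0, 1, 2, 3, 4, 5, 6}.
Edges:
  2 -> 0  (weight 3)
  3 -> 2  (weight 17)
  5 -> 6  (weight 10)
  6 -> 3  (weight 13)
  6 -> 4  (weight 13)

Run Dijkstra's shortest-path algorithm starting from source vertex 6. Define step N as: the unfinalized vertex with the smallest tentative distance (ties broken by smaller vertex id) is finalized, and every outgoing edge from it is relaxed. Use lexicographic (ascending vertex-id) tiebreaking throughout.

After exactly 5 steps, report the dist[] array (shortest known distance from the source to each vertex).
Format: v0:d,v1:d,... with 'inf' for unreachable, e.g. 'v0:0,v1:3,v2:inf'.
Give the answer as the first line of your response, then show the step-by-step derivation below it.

v0:33,v1:inf,v2:30,v3:13,v4:13,v5:inf,v6:0

step 1: dist = v0:inf,v1:inf,v2:inf,v3:13,v4:13,v5:inf,v6:0
step 2: dist = v0:inf,v1:inf,v2:30,v3:13,v4:13,v5:inf,v6:0
step 3: dist = v0:inf,v1:inf,v2:30,v3:13,v4:13,v5:inf,v6:0
step 4: dist = v0:33,v1:inf,v2:30,v3:13,v4:13,v5:inf,v6:0
step 5: dist = v0:33,v1:inf,v2:30,v3:13,v4:13,v5:inf,v6:0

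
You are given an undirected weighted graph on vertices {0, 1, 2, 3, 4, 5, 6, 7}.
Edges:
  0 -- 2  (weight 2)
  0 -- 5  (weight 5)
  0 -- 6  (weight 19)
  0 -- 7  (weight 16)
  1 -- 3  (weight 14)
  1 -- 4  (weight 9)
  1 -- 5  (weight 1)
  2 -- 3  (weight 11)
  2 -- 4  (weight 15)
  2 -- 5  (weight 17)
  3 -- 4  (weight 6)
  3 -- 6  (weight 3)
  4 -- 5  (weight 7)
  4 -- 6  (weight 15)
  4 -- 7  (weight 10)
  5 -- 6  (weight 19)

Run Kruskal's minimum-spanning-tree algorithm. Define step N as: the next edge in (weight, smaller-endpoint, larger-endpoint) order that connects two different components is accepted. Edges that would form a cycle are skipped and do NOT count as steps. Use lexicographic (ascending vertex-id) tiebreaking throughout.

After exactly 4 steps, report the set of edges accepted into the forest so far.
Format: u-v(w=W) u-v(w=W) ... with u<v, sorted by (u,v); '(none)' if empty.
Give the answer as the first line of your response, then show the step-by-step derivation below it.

0-2(w=2) 0-5(w=5) 1-5(w=1) 3-6(w=3)

step 1: add edge 1-5 (w=1); MST = {1-5(w=1)}
step 2: add edge 0-2 (w=2); MST = {0-2(w=2) 1-5(w=1)}
step 3: add edge 3-6 (w=3); MST = {0-2(w=2) 1-5(w=1) 3-6(w=3)}
step 4: add edge 0-5 (w=5); MST = {0-2(w=2) 0-5(w=5) 1-5(w=1) 3-6(w=3)}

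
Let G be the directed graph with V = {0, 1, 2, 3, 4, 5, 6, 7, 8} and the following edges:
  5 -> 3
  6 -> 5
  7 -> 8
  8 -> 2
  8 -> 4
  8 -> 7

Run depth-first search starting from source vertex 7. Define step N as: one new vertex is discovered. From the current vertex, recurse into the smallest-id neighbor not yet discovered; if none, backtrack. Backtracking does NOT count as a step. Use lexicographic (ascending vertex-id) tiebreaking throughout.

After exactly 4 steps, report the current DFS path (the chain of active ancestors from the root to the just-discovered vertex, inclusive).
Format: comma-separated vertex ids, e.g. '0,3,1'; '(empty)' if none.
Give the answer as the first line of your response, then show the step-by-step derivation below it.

7,8,4

step 1: discover 7; path=7; order=7
step 2: discover 8; path=7>8; order=7,8
step 3: discover 2; path=7>8>2; order=7,8,2
step 4: discover 4; path=7>8>4; order=7,8,2,4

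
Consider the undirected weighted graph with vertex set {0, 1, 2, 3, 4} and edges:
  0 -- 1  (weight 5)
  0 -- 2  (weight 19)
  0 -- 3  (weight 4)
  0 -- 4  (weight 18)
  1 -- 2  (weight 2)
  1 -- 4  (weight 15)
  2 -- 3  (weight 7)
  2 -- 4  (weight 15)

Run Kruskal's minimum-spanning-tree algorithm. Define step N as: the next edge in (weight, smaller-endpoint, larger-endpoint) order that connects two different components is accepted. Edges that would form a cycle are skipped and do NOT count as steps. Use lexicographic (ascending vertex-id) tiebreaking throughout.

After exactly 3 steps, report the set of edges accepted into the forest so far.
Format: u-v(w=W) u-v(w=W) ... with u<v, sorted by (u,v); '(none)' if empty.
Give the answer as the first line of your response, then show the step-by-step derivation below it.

0-1(w=5) 0-3(w=4) 1-2(w=2)

step 1: add edge 1-2 (w=2); MST = {1-2(w=2)}
step 2: add edge 0-3 (w=4); MST = {0-3(w=4) 1-2(w=2)}
step 3: add edge 0-1 (w=5); MST = {0-1(w=5) 0-3(w=4) 1-2(w=2)}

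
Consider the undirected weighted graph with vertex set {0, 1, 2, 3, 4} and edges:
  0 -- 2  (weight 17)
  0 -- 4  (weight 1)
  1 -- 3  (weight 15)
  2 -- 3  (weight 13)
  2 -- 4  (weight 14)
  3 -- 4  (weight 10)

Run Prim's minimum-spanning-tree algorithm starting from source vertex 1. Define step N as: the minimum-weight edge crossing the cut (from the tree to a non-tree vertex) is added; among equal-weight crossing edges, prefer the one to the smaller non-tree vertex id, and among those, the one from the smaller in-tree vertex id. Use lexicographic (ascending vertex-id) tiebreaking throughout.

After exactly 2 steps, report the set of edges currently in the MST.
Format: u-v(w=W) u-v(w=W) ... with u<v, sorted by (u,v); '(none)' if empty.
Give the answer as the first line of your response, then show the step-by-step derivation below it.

1-3(w=15) 3-4(w=10)

step 1: add edge 1-3 (w=15); MST = {1-3(w=15)}
step 2: add edge 3-4 (w=10); MST = {1-3(w=15) 3-4(w=10)}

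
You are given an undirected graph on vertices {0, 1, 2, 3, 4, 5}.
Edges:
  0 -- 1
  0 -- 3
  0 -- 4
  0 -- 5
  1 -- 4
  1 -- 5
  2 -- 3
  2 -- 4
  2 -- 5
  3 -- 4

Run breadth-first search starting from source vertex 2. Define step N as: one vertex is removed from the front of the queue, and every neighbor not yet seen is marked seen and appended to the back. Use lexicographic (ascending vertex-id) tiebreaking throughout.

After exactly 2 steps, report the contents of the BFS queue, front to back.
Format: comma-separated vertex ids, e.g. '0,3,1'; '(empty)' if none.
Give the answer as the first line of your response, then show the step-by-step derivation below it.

4,5,0

step 1: dequeue 2; queue=[3,4,5]; order=2
step 2: dequeue 3; queue=[4,5,0]; order=2,3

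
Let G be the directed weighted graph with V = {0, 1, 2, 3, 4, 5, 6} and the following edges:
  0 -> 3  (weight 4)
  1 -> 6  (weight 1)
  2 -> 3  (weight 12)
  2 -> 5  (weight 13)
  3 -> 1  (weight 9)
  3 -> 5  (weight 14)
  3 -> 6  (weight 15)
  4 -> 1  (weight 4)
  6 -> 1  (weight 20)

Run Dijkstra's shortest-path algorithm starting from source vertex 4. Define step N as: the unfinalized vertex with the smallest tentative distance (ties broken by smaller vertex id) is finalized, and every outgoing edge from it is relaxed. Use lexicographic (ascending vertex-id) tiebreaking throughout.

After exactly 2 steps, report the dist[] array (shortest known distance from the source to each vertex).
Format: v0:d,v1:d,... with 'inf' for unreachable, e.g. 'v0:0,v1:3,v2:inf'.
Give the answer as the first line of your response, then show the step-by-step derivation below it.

v0:inf,v1:4,v2:inf,v3:inf,v4:0,v5:inf,v6:5

step 1: dist = v0:inf,v1:4,v2:inf,v3:inf,v4:0,v5:inf,v6:inf
step 2: dist = v0:inf,v1:4,v2:inf,v3:inf,v4:0,v5:inf,v6:5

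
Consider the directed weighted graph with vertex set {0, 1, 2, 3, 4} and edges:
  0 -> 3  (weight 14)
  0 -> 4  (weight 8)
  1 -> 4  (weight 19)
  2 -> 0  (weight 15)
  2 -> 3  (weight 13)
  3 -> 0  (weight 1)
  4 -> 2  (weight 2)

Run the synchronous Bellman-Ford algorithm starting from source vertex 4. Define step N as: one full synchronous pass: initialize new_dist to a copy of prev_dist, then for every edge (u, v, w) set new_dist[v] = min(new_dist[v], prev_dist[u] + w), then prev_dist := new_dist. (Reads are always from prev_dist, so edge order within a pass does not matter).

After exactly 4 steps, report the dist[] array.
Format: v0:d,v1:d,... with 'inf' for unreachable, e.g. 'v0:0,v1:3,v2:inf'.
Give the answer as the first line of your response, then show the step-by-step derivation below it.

v0:16,v1:inf,v2:2,v3:15,v4:0

step 1: dist = v0:inf,v1:inf,v2:2,v3:inf,v4:0
step 2: dist = v0:17,v1:inf,v2:2,v3:15,v4:0
step 3: dist = v0:16,v1:inf,v2:2,v3:15,v4:0
step 4: dist = v0:16,v1:inf,v2:2,v3:15,v4:0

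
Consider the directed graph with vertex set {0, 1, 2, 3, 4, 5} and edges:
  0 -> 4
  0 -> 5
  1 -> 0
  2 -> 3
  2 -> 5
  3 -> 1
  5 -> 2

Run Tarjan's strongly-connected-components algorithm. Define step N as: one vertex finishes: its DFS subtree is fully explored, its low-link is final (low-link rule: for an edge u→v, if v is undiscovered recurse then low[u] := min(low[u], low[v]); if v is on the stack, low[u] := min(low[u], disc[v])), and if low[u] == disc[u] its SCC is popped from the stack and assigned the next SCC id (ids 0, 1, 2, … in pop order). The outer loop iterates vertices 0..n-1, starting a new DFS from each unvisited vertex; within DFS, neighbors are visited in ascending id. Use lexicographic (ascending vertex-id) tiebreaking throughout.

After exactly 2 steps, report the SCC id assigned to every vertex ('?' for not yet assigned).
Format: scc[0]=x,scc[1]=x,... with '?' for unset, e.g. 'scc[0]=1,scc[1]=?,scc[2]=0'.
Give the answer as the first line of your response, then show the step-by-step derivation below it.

scc[0]=?,scc[1]=?,scc[2]=?,scc[3]=?,scc[4]=0,scc[5]=?

step 1: low=(low[0]=0,low[1]=?,low[2]=?,low[3]=?,low[4]=1,low[5]=?); scc=(scc[0]=?,scc[1]=?,scc[2]=?,scc[3]=?,scc[4]=0,scc[5]=?)
step 2: low=(low[0]=0,low[1]=0,low[2]=3,low[3]=4,low[4]=1,low[5]=2); scc=(scc[0]=?,scc[1]=?,scc[2]=?,scc[3]=?,scc[4]=0,scc[5]=?)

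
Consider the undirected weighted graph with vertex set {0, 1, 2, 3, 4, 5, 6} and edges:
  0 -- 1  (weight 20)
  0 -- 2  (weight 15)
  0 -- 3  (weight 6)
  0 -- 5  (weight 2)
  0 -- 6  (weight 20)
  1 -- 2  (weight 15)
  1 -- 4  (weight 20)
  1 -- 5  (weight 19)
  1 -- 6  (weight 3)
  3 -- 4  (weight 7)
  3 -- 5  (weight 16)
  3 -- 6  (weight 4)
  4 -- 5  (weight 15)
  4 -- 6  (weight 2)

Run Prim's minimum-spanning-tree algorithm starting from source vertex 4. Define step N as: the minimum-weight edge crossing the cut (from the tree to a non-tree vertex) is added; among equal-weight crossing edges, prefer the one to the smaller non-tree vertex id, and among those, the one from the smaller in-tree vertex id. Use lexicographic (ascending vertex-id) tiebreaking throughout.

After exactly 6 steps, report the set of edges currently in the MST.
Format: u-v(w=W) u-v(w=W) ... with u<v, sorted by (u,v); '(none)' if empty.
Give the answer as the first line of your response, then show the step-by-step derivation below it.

0-2(w=15) 0-3(w=6) 0-5(w=2) 1-6(w=3) 3-6(w=4) 4-6(w=2)

step 1: add edge 4-6 (w=2); MST = {4-6(w=2)}
step 2: add edge 1-6 (w=3); MST = {1-6(w=3) 4-6(w=2)}
step 3: add edge 3-6 (w=4); MST = {1-6(w=3) 3-6(w=4) 4-6(w=2)}
step 4: add edge 0-3 (w=6); MST = {0-3(w=6) 1-6(w=3) 3-6(w=4) 4-6(w=2)}
step 5: add edge 0-5 (w=2); MST = {0-3(w=6) 0-5(w=2) 1-6(w=3) 3-6(w=4) 4-6(w=2)}
step 6: add edge 0-2 (w=15); MST = {0-2(w=15) 0-3(w=6) 0-5(w=2) 1-6(w=3) 3-6(w=4) 4-6(w=2)}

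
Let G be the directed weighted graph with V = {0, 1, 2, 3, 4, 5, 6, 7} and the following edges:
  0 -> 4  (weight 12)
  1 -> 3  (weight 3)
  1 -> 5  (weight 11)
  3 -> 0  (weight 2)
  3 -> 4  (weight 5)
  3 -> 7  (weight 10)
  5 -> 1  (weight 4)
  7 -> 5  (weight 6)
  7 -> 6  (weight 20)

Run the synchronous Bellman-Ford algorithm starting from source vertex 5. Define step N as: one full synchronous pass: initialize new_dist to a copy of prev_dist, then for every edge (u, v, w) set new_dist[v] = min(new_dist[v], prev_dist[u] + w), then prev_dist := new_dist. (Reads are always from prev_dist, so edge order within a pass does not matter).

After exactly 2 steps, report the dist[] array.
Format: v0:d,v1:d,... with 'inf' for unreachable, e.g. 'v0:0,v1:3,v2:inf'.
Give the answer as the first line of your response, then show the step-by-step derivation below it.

v0:inf,v1:4,v2:inf,v3:7,v4:inf,v5:0,v6:inf,v7:inf

step 1: dist = v0:inf,v1:4,v2:inf,v3:inf,v4:inf,v5:0,v6:inf,v7:inf
step 2: dist = v0:inf,v1:4,v2:inf,v3:7,v4:inf,v5:0,v6:inf,v7:inf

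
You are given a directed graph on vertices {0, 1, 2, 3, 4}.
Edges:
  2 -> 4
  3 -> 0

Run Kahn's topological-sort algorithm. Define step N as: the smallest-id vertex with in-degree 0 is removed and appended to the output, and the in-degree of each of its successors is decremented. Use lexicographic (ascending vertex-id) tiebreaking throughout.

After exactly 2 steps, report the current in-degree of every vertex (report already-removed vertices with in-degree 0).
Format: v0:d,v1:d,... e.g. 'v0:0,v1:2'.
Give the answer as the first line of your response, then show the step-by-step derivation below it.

v0:1,v1:0,v2:0,v3:0,v4:0

step 1: output 1; order=[1]; indeg=(1,0,0,0,1)
step 2: output 2; order=[1,2]; indeg=(1,0,0,0,0)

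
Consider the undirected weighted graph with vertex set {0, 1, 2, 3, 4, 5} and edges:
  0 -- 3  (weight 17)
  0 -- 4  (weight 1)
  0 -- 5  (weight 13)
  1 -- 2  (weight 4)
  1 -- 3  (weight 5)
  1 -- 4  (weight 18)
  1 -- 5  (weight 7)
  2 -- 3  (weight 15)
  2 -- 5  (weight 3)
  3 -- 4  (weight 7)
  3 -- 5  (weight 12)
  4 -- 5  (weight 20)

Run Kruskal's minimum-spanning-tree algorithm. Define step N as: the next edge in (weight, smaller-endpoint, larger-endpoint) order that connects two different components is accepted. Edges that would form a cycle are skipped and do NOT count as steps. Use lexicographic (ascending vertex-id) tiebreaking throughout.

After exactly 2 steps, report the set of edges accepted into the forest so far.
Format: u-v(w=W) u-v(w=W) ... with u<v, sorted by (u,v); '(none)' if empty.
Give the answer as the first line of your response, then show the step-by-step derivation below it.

0-4(w=1) 2-5(w=3)

step 1: add edge 0-4 (w=1); MST = {0-4(w=1)}
step 2: add edge 2-5 (w=3); MST = {0-4(w=1) 2-5(w=3)}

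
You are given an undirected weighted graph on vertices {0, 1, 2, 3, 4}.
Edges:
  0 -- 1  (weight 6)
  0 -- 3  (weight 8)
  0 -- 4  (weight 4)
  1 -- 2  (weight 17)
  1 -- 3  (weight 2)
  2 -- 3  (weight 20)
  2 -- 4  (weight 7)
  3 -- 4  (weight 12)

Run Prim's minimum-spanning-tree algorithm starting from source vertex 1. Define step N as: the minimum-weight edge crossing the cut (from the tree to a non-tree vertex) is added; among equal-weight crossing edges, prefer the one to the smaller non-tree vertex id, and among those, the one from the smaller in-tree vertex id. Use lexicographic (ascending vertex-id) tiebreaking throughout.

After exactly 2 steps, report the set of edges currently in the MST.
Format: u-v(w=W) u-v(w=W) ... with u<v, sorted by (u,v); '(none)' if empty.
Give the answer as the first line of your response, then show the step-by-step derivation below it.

0-1(w=6) 1-3(w=2)

step 1: add edge 1-3 (w=2); MST = {1-3(w=2)}
step 2: add edge 0-1 (w=6); MST = {0-1(w=6) 1-3(w=2)}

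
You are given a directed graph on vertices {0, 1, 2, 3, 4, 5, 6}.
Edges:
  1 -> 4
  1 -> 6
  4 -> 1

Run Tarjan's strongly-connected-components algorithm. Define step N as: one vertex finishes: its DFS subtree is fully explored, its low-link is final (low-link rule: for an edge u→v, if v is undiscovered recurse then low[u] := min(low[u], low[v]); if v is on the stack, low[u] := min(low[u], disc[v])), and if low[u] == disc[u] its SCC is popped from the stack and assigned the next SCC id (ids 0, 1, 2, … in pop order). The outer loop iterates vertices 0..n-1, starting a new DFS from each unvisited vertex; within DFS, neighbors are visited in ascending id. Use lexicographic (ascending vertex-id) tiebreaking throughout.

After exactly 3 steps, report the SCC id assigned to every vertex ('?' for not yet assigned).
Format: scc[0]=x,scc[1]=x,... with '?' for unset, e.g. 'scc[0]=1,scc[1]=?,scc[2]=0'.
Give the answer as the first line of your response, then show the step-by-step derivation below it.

scc[0]=0,scc[1]=?,scc[2]=?,scc[3]=?,scc[4]=?,scc[5]=?,scc[6]=1

step 1: low=(low[0]=0,low[1]=?,low[2]=?,low[3]=?,low[4]=?,low[5]=?,low[6]=?); scc=(scc[0]=0,scc[1]=?,scc[2]=?,scc[3]=?,scc[4]=?,scc[5]=?,scc[6]=?)
step 2: low=(low[0]=0,low[1]=1,low[2]=?,low[3]=?,low[4]=1,low[5]=?,low[6]=?); scc=(scc[0]=0,scc[1]=?,scc[2]=?,scc[3]=?,scc[4]=?,scc[5]=?,scc[6]=?)
step 3: low=(low[0]=0,low[1]=1,low[2]=?,low[3]=?,low[4]=1,low[5]=?,low[6]=3); scc=(scc[0]=0,scc[1]=?,scc[2]=?,scc[3]=?,scc[4]=?,scc[5]=?,scc[6]=1)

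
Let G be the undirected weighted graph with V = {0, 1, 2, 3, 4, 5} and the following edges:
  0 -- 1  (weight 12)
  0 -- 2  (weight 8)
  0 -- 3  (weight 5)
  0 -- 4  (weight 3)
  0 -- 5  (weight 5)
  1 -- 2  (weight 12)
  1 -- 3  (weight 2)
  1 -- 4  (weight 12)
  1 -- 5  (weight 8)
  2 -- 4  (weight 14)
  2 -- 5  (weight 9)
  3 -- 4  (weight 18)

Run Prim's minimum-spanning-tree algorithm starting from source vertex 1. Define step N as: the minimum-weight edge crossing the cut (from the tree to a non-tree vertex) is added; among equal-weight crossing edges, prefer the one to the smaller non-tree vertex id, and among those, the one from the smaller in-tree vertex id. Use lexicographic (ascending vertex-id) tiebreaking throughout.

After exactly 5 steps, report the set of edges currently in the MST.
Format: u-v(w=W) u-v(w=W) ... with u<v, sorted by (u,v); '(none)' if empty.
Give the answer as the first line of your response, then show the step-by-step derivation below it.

0-2(w=8) 0-3(w=5) 0-4(w=3) 0-5(w=5) 1-3(w=2)

step 1: add edge 1-3 (w=2); MST = {1-3(w=2)}
step 2: add edge 0-3 (w=5); MST = {0-3(w=5) 1-3(w=2)}
step 3: add edge 0-4 (w=3); MST = {0-3(w=5) 0-4(w=3) 1-3(w=2)}
step 4: add edge 0-5 (w=5); MST = {0-3(w=5) 0-4(w=3) 0-5(w=5) 1-3(w=2)}
step 5: add edge 0-2 (w=8); MST = {0-2(w=8) 0-3(w=5) 0-4(w=3) 0-5(w=5) 1-3(w=2)}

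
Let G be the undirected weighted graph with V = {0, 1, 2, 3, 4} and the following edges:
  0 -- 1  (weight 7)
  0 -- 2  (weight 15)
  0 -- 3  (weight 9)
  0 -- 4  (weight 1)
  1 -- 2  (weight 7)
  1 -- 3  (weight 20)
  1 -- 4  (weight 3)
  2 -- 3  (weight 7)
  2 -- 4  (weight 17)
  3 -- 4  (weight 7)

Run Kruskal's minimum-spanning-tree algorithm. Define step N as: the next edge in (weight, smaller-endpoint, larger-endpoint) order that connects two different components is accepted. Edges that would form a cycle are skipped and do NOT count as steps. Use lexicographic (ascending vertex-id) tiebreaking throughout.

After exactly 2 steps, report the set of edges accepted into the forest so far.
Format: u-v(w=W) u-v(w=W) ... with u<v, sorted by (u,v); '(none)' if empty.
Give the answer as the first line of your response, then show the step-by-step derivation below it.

0-4(w=1) 1-4(w=3)

step 1: add edge 0-4 (w=1); MST = {0-4(w=1)}
step 2: add edge 1-4 (w=3); MST = {0-4(w=1) 1-4(w=3)}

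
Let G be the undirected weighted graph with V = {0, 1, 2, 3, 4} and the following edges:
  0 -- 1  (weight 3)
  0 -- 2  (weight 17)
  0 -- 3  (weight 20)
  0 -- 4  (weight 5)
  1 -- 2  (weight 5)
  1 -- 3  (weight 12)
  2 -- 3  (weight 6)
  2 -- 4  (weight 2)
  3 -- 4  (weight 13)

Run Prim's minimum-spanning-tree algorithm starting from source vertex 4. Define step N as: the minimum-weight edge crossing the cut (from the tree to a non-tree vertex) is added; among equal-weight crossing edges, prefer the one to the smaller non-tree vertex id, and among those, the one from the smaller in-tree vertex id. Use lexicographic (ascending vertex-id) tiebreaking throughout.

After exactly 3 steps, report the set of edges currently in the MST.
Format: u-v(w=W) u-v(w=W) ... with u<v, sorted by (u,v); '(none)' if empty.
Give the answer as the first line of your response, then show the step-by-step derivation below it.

0-1(w=3) 0-4(w=5) 2-4(w=2)

step 1: add edge 2-4 (w=2); MST = {2-4(w=2)}
step 2: add edge 0-4 (w=5); MST = {0-4(w=5) 2-4(w=2)}
step 3: add edge 0-1 (w=3); MST = {0-1(w=3) 0-4(w=5) 2-4(w=2)}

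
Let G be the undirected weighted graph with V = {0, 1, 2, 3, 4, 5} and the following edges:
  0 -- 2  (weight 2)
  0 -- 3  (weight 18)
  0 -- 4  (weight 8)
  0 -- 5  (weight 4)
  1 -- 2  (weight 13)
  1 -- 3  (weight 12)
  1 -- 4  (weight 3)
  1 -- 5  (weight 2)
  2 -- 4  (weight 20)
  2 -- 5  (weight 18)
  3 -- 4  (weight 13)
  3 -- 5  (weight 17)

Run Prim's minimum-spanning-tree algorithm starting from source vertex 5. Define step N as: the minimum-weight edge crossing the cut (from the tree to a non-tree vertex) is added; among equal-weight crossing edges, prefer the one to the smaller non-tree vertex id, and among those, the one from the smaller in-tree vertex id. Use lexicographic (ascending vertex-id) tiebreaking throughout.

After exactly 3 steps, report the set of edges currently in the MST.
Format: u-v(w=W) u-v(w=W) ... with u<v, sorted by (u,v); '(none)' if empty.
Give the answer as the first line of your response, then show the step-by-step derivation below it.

0-5(w=4) 1-4(w=3) 1-5(w=2)

step 1: add edge 1-5 (w=2); MST = {1-5(w=2)}
step 2: add edge 1-4 (w=3); MST = {1-4(w=3) 1-5(w=2)}
step 3: add edge 0-5 (w=4); MST = {0-5(w=4) 1-4(w=3) 1-5(w=2)}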